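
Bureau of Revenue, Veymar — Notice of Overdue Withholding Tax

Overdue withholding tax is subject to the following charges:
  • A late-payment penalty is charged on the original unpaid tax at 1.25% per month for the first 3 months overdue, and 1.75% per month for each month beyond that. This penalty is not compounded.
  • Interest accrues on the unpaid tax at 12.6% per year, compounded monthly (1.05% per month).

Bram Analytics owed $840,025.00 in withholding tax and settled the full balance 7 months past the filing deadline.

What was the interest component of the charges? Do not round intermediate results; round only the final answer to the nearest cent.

$63,721.10

Interest: $840,025.00 × ((1 + 0.0105)^7 − 1) = $840,025.00 × 0.0758562… = $63,721.1002…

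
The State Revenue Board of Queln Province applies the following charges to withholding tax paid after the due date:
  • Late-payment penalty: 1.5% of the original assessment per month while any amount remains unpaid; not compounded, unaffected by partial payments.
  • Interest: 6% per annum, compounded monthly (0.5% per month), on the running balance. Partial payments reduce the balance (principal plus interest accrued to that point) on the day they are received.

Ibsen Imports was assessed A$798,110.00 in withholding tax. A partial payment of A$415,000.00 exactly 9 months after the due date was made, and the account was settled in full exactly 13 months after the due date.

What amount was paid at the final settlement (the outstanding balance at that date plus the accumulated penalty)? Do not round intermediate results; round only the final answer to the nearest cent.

A$583,841.35

Balance at month 9: A$798,110.0000 × (1 + 0.005)^9 = A$834,751.6923…
After A$415,000.00 payment: A$834,751.6923… − A$415,000.00 = A$419,751.6923…
Balance at month 13: A$419,751.6923… × (1 + 0.005)^4 = A$428,209.8991…
Penalty: 13 × 1.5% × A$798,110.00 = A$155,631.45
Final settlement = outstanding balance + penalty = A$428,209.8991… + A$155,631.45 = A$583,841.35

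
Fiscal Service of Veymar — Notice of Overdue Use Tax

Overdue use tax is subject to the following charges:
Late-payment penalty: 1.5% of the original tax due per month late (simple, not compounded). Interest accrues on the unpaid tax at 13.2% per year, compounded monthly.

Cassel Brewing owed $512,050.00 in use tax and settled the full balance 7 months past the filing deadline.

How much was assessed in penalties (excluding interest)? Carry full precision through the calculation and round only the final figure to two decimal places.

$53,765.25

Late-payment penalty: 7 × 1.5% × $512,050.00 = $53,765.25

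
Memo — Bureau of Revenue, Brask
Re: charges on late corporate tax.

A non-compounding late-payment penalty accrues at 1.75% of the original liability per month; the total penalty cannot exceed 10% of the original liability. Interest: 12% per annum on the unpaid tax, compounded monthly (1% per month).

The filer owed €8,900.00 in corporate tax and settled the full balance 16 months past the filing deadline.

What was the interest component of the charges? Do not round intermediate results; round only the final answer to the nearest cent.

Interest: €8,900.00 × ((1 + 0.01)^16 − 1) = €8,900.00 × 0.1725786… = €1,535.9499…

€1,535.95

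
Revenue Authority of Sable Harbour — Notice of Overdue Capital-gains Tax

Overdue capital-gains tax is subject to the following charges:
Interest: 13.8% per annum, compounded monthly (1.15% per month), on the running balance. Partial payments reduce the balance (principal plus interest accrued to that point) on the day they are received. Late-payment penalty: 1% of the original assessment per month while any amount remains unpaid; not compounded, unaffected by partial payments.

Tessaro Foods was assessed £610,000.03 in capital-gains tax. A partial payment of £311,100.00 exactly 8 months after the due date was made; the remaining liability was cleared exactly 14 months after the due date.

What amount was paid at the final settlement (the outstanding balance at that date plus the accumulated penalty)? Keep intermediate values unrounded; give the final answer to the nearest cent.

Balance at month 8: £610,000.0300 × (1 + 0.0115)^8 = £668,431.5697…
After £311,100.00 payment: £668,431.5697… − £311,100.00 = £357,331.5697…
Balance at month 14: £357,331.5697… × (1 + 0.0115)^6 = £382,707.2678…
Penalty: 14 × 1% × £610,000.03 = £85,400.00…
Final settlement = outstanding balance + penalty = £382,707.2678… + £85,400.00… = £468,107.27

£468,107.27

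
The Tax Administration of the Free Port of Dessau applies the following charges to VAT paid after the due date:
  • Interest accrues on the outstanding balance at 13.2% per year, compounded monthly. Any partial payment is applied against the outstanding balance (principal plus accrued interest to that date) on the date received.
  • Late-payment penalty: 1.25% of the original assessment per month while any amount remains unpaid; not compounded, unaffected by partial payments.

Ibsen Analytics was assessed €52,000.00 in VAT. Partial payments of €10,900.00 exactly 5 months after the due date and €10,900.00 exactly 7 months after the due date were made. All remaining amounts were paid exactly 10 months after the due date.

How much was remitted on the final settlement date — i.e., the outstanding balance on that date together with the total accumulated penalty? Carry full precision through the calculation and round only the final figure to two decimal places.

Monthly rate = 13.2% ÷ 12 = 1.1%
Balance at month 5: €52,000.0000 × (1 + 0.011)^5 = €54,923.6159…
After €10,900.00 payment: €54,923.6159… − €10,900.00 = €44,023.6159…
Balance at month 7: €44,023.6159… × (1 + 0.011)^2 = €44,997.4623…
After €10,900.00 payment: €44,997.4623… − €10,900.00 = €34,097.4623…
Balance at month 10: €34,097.4623… × (1 + 0.011)^3 = €35,235.1014…
Penalty: 10 × 1.25% × €52,000.00 = €6,500.00
Final settlement = outstanding balance + penalty = €35,235.1014… + €6,500.00 = €41,735.10

€41,735.10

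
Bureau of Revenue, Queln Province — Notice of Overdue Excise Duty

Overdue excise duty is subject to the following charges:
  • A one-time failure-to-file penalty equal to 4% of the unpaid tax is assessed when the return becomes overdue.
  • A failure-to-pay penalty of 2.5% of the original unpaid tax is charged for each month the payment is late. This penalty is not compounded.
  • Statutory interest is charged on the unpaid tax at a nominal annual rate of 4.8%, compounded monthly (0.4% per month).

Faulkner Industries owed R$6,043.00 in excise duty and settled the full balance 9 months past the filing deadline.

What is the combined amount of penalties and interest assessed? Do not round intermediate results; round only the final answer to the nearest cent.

R$1,822.46

Failure-to-file penalty: 4% × R$6,043.00 = R$241.72
Failure-to-pay penalty = 2.5% × R$6,043.00 × 9 mo = R$1,359.68…
Interest: R$6,043.00 × ((1 + 0.004)^9 − 1) = R$6,043.00 × 0.0365814… = R$221.0615…
Penalties + interest = R$1,601.3950 + R$221.0615… = R$1,822.46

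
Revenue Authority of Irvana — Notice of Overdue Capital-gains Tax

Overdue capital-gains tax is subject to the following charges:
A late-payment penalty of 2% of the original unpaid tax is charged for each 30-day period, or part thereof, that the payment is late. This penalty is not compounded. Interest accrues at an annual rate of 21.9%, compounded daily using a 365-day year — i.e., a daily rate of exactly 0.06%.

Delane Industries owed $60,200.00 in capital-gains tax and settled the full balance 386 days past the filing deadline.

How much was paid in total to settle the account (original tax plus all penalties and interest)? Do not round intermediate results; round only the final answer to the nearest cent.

$91,535.78

Penalty periods: ⌈386/30⌉ = 13; penalty = 13 × 2% × $60,200.00 = $15,652.00
Interest: $60,200.00 × ((1 + 0.0006)^386 − 1) = $60,200.00 × 0.26052783… = $15,683.7755…
Total = $60,200.00 + $15,652.0000 + $15,683.7755… = $91,535.78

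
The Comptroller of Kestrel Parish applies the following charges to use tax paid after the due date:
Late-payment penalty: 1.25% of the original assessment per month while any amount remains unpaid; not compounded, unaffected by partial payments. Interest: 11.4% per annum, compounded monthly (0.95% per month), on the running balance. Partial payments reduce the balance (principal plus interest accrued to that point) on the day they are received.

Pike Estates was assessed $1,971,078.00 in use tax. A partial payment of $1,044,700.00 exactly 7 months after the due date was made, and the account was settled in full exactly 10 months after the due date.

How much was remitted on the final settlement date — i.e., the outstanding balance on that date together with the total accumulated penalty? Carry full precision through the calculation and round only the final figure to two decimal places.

Balance at month 7: $1,971,078.0000 × (1 + 0.0095)^7 = $2,105,950.0861…
After $1,044,700.00 payment: $2,105,950.0861… − $1,044,700.00 = $1,061,250.0861…
Balance at month 10: $1,061,250.0861… × (1 + 0.0095)^3 = $1,091,783.9569…
Penalty: 10 × 1.25% × $1,971,078.00 = $246,384.75
Final settlement = outstanding balance + penalty = $1,091,783.9569… + $246,384.75 = $1,338,168.71

$1,338,168.71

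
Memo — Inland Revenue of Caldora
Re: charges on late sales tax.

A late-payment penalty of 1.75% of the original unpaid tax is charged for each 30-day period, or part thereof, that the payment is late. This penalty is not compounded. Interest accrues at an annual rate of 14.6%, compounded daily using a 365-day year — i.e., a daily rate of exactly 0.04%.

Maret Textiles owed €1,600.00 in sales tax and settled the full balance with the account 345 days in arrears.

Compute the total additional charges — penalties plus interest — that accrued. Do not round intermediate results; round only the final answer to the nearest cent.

€572.71

Penalty periods: ⌈345/30⌉ = 12; penalty = 12 × 1.75% × €1,600.00 = €336.00
Interest: €1,600.00 × ((1 + 0.0004)^345 − 1) = €1,600.00 × 0.14794388… = €236.7102…
Penalties + interest = €336.0000 + €236.7102… = €572.71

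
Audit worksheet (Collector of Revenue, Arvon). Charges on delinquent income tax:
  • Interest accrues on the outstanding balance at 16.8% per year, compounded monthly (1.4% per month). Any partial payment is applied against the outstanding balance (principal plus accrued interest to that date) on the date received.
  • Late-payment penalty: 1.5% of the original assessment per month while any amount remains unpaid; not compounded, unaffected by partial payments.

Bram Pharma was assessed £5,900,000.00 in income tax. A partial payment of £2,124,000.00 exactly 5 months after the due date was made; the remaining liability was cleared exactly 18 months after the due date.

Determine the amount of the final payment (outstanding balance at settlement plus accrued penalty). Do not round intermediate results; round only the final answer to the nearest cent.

Balance at month 5: £5,900,000.0000 × (1 + 0.014)^5 = £6,324,727.0324…
After £2,124,000.00 payment: £6,324,727.0324… − £2,124,000.00 = £4,200,727.0324…
Balance at month 18: £4,200,727.0324… × (1 + 0.014)^13 = £5,032,895.0765…
Penalty: 18 × 1.5% × £5,900,000.00 = £1,593,000.00
Final settlement = outstanding balance + penalty = £5,032,895.0765… + £1,593,000.00 = £6,625,895.08

£6,625,895.08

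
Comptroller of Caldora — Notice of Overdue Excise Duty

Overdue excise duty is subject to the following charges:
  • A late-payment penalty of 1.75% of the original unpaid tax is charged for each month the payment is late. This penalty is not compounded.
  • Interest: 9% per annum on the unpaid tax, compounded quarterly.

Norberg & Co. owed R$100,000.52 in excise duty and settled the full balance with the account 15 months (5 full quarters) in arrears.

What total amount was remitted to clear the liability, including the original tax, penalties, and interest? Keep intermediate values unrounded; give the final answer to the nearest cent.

Late-payment penalty: 15 × 1.75% × R$100,000.52 = R$26,250.14…
Interest (9%/yr ÷ 4 = 2.25%/quarter): R$100,000.52 × ((1 + 0.0225)^5 − 1) = R$11,767.8305…
Total = R$100,000.52 + R$26,250.1365 + R$11,767.8305… = R$138,018.49

R$138,018.49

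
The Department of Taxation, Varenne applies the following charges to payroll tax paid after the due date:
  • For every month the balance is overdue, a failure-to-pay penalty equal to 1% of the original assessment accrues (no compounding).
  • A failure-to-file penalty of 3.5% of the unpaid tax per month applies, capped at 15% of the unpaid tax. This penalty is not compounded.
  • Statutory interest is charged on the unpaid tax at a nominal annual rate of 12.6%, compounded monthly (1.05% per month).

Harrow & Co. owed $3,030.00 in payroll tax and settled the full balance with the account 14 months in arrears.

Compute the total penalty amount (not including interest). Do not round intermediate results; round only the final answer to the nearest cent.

$878.70

Failure-to-file: 14 × 3.5% × $3,030.00 = $1,484.70, capped at 15% × $3,030.00 = $454.50
Failure-to-pay penalty = 1% × $3,030.00 × 14 mo = $424.20
Total penalty = $454.50 + $424.20 = $878.70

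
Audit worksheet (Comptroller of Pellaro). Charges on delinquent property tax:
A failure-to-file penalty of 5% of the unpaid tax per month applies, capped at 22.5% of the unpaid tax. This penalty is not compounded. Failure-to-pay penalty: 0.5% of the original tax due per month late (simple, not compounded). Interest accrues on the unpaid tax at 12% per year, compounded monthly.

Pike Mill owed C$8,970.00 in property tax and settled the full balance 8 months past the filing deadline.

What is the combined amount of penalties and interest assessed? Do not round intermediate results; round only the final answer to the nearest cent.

C$3,120.27

Failure-to-file: 8 × 5% × C$8,970.00 = C$3,588.00, capped at 22.5% × C$8,970.00 = C$2,018.25
Failure-to-pay penalty: 8 × 0.5% × C$8,970.00 = C$358.80
Interest (12%/yr ÷ 12 = 1%/month): C$8,970.00 × ((1 + 0.01)^8 − 1) = C$743.2246…
Penalties + interest = C$2,377.0500 + C$743.2246… = C$3,120.27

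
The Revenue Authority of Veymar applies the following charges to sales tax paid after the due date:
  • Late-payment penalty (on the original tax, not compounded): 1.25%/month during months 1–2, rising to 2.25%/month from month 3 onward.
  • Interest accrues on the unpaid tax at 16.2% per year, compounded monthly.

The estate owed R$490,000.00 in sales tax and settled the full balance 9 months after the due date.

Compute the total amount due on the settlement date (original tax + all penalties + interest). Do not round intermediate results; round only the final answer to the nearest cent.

R$642,278.24

Penalty, months 1–2: 2 × 1.25% × R$490,000.00 = R$12,250.00
Penalty, months 3–9: 7 × 2.25% × R$490,000.00 = R$77,175.00
Interest (16.2%/yr ÷ 12 = 1.35%/month): R$490,000.00 × ((1 + 0.0135)^9 − 1) = R$62,853.2377…
Total = R$490,000.00 + R$89,425.0000 + R$62,853.2377… = R$642,278.24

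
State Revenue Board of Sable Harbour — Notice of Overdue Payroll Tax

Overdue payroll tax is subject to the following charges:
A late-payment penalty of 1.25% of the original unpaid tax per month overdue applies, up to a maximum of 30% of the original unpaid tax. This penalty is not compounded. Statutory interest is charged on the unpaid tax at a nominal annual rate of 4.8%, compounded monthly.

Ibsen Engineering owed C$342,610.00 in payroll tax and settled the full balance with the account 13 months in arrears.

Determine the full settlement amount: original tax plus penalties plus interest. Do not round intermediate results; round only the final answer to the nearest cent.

Penalty: 13 × 1.25% × C$342,610.00 = C$55,674.13… (below the 30% cap of C$102,783.00)
Interest (4.8%/yr ÷ 12 = 0.4%/month): C$342,610.00 × ((1 + 0.004)^13 − 1) = C$18,249.6316…
Total = C$342,610.00 + C$55,674.1250 + C$18,249.6316… = C$416,533.76

C$416,533.76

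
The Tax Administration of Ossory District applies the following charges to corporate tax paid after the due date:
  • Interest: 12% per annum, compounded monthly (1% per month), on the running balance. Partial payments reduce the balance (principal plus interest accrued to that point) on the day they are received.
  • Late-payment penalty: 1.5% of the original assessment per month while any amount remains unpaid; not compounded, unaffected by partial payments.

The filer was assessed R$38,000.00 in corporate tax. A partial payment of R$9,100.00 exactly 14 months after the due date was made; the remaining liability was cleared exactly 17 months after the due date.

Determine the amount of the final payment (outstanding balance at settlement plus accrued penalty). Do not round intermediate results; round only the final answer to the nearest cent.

Balance at month 14: R$38,000.0000 × (1 + 0.01)^14 = R$43,680.0201…
After R$9,100.00 payment: R$43,680.0201… − R$9,100.00 = R$34,580.0201…
Balance at month 17: R$34,580.0201… × (1 + 0.01)^3 = R$35,627.8293…
Penalty: 17 × 1.5% × R$38,000.00 = R$9,690.00
Final settlement = outstanding balance + penalty = R$35,627.8293… + R$9,690.00 = R$45,317.83

R$45,317.83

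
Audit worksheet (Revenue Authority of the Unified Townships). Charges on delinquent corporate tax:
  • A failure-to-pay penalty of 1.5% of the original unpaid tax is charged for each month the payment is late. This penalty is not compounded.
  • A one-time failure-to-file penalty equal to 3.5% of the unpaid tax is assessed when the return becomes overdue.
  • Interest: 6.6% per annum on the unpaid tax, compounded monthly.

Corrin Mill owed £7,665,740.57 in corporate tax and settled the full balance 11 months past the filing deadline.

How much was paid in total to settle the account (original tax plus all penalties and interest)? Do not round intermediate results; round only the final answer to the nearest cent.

£9,675,632.64

Failure-to-file penalty: 3.5% × £7,665,740.57 = £268,300.92…
Failure-to-pay penalty: 11 × 1.5% × £7,665,740.57 = £1,264,847.19…
Interest (6.6%/yr ÷ 12 = 0.55%/month): £7,665,740.57 × ((1 + 0.0055)^11 − 1) = £476,743.9521…
Total = £7,665,740.57 + £1,533,148.1140 + £476,743.9521… = £9,675,632.64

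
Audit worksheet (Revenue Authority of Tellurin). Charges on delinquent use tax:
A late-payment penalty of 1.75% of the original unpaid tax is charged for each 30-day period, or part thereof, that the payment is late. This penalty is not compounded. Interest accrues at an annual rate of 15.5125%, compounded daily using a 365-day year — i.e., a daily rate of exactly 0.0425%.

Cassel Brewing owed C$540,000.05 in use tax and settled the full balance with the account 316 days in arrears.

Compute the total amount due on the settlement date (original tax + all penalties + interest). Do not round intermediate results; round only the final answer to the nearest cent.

C$721,549.83

Penalty periods: ⌈316/30⌉ = 11; penalty = 11 × 1.75% × C$540,000.05 = C$103,950.01…
Interest: C$540,000.05 × ((1 + 0.000425)^316 − 1) = C$540,000.05 × 0.14370326… = C$77,599.7664…
Total = C$540,000.05 + C$103,950.0096… + C$77,599.7664… = C$721,549.83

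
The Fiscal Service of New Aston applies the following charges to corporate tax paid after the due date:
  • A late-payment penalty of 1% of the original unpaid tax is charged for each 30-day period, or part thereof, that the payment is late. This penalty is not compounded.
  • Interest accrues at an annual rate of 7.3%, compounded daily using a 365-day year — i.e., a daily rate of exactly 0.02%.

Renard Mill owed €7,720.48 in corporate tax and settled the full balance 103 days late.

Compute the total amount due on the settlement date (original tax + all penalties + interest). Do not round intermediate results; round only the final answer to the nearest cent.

Penalty periods: ⌈103/30⌉ = 4; penalty = 4 × 1% × €7,720.48 = €308.82…
Interest: €7,720.48 × ((1 + 0.0002)^103 − 1) = €7,720.48 × 0.02081154… = €160.6751…
Total = €7,720.48 + €308.8192 + €160.6751… = €8,189.97

€8,189.97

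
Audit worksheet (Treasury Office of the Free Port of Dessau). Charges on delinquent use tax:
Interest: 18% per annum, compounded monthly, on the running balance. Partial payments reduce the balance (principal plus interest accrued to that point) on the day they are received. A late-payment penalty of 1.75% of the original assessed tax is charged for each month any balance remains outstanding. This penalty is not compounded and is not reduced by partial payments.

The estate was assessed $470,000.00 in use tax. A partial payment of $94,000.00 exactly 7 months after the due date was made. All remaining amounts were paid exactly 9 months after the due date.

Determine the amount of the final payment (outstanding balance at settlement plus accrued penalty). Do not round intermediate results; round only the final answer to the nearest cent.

Monthly rate = 18% ÷ 12 = 1.5%
Balance at month 7: $470,000.0000 × (1 + 0.015)^7 = $521,627.1091…
After $94,000.00 payment: $521,627.1091… − $94,000.00 = $427,627.1091…
Balance at month 9: $427,627.1091… × (1 + 0.015)^2 = $440,552.1384…
Penalty: 9 × 1.75% × $470,000.00 = $74,025.00
Final settlement = outstanding balance + penalty = $440,552.1384… + $74,025.00 = $514,577.14

$514,577.14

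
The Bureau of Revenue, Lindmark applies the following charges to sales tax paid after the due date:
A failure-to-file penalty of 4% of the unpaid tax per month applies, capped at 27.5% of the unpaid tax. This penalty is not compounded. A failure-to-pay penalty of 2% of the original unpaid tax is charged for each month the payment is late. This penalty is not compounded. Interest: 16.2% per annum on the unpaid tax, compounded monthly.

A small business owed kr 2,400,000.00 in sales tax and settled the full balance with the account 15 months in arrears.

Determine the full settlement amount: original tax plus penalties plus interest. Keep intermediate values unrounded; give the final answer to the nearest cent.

kr 4,314,725.85

Failure-to-file: 15 × 4% × kr 2,400,000.00 = kr 1,440,000.00, capped at 27.5% × kr 2,400,000.00 = kr 660,000.00
Failure-to-pay penalty = 2% × kr 2,400,000.00 × 15 mo = kr 720,000.00
Interest (16.2%/yr ÷ 12 = 1.35%/month): kr 2,400,000.00 × ((1 + 0.0135)^15 − 1) = kr 534,725.8478…
Total = kr 2,400,000.00 + kr 1,380,000.0000 + kr 534,725.8478… = kr 4,314,725.85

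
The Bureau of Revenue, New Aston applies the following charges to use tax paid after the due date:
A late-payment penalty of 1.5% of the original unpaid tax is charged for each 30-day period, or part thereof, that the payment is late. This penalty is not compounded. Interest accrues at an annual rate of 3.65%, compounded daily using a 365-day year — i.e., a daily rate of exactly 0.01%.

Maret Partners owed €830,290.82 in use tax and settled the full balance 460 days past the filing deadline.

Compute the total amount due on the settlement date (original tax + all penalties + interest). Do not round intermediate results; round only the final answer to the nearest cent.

Penalty periods: ⌈460/30⌉ = 16; penalty = 16 × 1.5% × €830,290.82 = €199,269.80…
Interest: €830,290.82 × ((1 + 0.0001)^460 − 1) = €830,290.82 × 0.04707200… = €39,083.4518…
Total = €830,290.82 + €199,269.7968 + €39,083.4518… = €1,068,644.07

€1,068,644.07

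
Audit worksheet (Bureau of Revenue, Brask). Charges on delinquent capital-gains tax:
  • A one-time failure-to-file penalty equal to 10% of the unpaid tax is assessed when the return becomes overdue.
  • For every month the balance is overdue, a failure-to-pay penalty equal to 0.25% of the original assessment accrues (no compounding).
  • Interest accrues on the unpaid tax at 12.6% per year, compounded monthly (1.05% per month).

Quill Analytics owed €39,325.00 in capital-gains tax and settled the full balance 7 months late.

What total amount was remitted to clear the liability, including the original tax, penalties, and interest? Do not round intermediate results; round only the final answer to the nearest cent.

€46,928.73

Failure-to-file penalty: 10% × €39,325.00 = €3,932.50
Failure-to-pay penalty = 0.25% × €39,325.00 × 7 mo = €688.19…
Interest: €39,325.00 × ((1 + 0.0105)^7 − 1) = €39,325.00 × 0.0758562… = €2,983.0449…
Total = €39,325.00 + €4,620.6875 + €2,983.0449… = €46,928.73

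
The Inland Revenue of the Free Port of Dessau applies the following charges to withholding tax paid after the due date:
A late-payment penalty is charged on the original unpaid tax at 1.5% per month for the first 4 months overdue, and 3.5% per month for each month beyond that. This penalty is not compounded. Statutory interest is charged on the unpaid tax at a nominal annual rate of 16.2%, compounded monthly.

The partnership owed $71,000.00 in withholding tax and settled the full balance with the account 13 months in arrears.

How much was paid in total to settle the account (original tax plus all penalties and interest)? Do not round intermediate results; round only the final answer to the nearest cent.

Penalty, months 1–4: 4 × 1.5% × $71,000.00 = $4,260.00
Penalty, months 5–13: 9 × 3.5% × $71,000.00 = $22,365.00
Interest (16.2%/yr ÷ 12 = 1.35%/month): $71,000.00 × ((1 + 0.0135)^13 − 1) = $13,521.4888…
Total = $71,000.00 + $26,625.0000 + $13,521.4888… = $111,146.49

$111,146.49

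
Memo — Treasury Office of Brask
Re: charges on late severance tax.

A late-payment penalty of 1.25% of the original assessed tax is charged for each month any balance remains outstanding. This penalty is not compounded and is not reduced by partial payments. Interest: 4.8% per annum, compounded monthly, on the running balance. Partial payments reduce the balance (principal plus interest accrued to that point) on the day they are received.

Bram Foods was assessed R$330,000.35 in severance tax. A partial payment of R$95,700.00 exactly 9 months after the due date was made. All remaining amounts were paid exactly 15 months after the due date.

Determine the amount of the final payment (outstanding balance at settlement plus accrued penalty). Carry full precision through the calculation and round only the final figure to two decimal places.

R$314,219.67

Monthly rate = 4.8% ÷ 12 = 0.4%
Balance at month 9: R$330,000.3500 × (1 + 0.004)^9 = R$342,072.2276…
After R$95,700.00 payment: R$342,072.2276… − R$95,700.00 = R$246,372.2276…
Balance at month 15: R$246,372.2276… × (1 + 0.004)^6 = R$252,344.6067…
Penalty: 15 × 1.25% × R$330,000.35 = R$61,875.07…
Final settlement = outstanding balance + penalty = R$252,344.6067… + R$61,875.07… = R$314,219.67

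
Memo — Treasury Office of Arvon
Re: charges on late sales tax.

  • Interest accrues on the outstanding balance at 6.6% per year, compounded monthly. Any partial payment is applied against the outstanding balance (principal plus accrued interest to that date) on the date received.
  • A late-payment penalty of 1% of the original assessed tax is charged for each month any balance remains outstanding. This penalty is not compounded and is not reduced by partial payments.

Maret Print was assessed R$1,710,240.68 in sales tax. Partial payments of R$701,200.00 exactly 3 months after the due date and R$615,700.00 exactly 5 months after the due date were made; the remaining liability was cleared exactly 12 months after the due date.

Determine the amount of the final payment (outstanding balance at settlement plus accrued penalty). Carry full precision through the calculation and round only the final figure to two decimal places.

R$655,341.26

Monthly rate = 6.6% ÷ 12 = 0.55%
Balance at month 3: R$1,710,240.6800 × (1 + 0.0055)^3 = R$1,738,615.1401…
After R$701,200.00 payment: R$1,738,615.1401… − R$701,200.00 = R$1,037,415.1401…
Balance at month 5: R$1,037,415.1401… × (1 + 0.0055)^2 = R$1,048,858.0885…
After R$615,700.00 payment: R$1,048,858.0885… − R$615,700.00 = R$433,158.0885…
Balance at month 12: R$433,158.0885… × (1 + 0.0055)^7 = R$450,112.3748…
Penalty: 12 × 1% × R$1,710,240.68 = R$205,228.88…
Final settlement = outstanding balance + penalty = R$450,112.3748… + R$205,228.88… = R$655,341.26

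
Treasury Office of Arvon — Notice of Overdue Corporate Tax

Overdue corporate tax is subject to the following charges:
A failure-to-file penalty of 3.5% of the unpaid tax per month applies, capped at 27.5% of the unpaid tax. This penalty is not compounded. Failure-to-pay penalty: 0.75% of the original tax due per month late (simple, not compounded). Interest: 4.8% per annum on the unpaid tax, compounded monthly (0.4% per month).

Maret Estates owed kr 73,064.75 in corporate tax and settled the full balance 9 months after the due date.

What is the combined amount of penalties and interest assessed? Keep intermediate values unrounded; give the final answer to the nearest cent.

Failure-to-file: 9 × 3.5% × kr 73,064.75 = kr 23,015.40…, capped at 27.5% × kr 73,064.75 = kr 20,092.81…
Failure-to-pay penalty: 9 × 0.75% × kr 73,064.75 = kr 4,931.87…
Interest: kr 73,064.75 × ((1 + 0.004)^9 − 1) = kr 73,064.75 × 0.0365814… = kr 2,672.8115…
Penalties + interest = kr 25,024.6769… + kr 2,672.8115… = kr 27,697.49

kr 27,697.49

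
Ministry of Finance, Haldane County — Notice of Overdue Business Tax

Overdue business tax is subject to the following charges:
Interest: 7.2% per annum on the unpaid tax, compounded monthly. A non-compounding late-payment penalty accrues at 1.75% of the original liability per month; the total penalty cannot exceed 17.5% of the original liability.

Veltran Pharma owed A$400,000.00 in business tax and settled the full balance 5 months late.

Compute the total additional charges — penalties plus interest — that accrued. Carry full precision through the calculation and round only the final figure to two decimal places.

A$47,144.87

Penalty: 5 × 1.75% × A$400,000.00 = A$35,000.00 (below the 17.5% cap of A$70,000.00)
Interest (7.2%/yr ÷ 12 = 0.6%/month): A$400,000.00 × ((1 + 0.006)^5 − 1) = A$12,144.8666…
Penalties + interest = A$35,000.0000 + A$12,144.8666… = A$47,144.87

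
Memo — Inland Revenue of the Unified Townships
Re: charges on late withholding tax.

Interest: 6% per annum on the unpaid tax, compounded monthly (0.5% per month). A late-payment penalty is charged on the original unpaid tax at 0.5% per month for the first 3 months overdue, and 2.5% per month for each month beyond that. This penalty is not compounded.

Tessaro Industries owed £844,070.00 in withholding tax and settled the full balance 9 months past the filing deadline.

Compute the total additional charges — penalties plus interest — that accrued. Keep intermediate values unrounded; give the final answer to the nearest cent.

Penalty, months 1–3: 3 × 0.5% × £844,070.00 = £12,661.05
Penalty, months 4–9: 6 × 2.5% × £844,070.00 = £126,610.50
Interest: £844,070.00 × ((1 + 0.005)^9 − 1) = £844,070.00 × 0.0459106… = £38,751.7425…
Penalties + interest = £139,271.5500 + £38,751.7425… = £178,023.29

£178,023.29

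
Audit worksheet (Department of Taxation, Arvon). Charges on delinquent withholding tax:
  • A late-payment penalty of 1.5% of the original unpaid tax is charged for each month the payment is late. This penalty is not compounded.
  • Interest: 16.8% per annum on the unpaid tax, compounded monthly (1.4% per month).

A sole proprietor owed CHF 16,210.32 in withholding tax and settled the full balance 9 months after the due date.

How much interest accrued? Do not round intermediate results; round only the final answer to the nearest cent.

CHF 2,160.70

Interest: CHF 16,210.32 × ((1 + 0.014)^9 − 1) = CHF 16,210.32 × 0.1332914… = CHF 2,160.6963…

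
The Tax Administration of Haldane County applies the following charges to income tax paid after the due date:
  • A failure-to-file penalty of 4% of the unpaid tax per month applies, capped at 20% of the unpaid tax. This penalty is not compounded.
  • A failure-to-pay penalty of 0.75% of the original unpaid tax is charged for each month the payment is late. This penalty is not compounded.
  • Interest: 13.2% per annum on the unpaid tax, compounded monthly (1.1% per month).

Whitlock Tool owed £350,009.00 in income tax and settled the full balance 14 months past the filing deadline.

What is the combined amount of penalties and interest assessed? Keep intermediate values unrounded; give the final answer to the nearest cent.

Failure-to-file: 14 × 4% × £350,009.00 = £196,005.04, capped at 20% × £350,009.00 = £70,001.80
Failure-to-pay penalty: 14 × 0.75% × £350,009.00 = £36,750.95…
Interest: £350,009.00 × ((1 + 0.011)^14 − 1) = £350,009.00 × 0.1655105… = £57,930.1532…
Penalties + interest = £106,752.7450 + £57,930.1532… = £164,682.90

£164,682.90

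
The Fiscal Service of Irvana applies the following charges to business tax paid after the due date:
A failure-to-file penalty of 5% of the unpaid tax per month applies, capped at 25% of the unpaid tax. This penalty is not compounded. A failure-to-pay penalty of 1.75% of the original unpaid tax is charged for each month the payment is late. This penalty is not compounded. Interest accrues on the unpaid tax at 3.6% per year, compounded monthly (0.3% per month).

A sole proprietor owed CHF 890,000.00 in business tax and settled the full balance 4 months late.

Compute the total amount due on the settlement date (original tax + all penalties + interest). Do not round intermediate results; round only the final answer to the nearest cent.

CHF 1,141,028.16

Failure-to-file: 4 × 5% × CHF 890,000.00 = CHF 178,000.00 (under the 25% cap)
Failure-to-pay penalty = 1.75% × CHF 890,000.00 × 4 mo = CHF 62,300.00
Interest: CHF 890,000.00 × ((1 + 0.003)^4 − 1) = CHF 890,000.00 × 0.0120541… = CHF 10,728.1562…
Total = CHF 890,000.00 + CHF 240,300.0000 + CHF 10,728.1562… = CHF 1,141,028.16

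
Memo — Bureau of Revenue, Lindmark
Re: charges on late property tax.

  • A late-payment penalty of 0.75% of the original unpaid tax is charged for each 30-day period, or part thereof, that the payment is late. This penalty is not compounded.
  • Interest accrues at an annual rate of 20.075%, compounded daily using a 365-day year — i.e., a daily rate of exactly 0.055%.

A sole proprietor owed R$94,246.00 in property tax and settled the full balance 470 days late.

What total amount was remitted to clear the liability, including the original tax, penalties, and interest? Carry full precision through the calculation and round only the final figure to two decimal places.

R$133,348.11

Penalty periods: ⌈470/30⌉ = 16; penalty = 16 × 0.75% × R$94,246.00 = R$11,309.52
Interest: R$94,246.00 × ((1 + 0.00055)^470 − 1) = R$94,246.00 × 0.29489413… = R$27,792.5921…
Total = R$94,246.00 + R$11,309.5200 + R$27,792.5921… = R$133,348.11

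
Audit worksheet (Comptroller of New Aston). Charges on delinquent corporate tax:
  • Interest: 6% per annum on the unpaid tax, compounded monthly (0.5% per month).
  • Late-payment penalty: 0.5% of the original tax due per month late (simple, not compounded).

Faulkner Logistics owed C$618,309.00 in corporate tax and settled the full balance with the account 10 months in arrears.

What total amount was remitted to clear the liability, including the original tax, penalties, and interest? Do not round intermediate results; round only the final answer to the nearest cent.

C$680,844.85

Late-payment penalty: 10 × 0.5% × C$618,309.00 = C$30,915.45
Interest: C$618,309.00 × ((1 + 0.005)^10 − 1) = C$618,309.00 × 0.0511401… = C$31,620.4039…
Total = C$618,309.00 + C$30,915.4500 + C$31,620.4039… = C$680,844.85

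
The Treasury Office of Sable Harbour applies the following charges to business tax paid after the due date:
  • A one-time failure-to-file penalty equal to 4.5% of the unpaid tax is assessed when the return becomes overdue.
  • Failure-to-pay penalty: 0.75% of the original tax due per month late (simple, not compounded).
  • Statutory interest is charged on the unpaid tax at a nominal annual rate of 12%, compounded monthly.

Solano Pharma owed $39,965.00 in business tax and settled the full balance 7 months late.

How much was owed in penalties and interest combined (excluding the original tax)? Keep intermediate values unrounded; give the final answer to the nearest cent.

Failure-to-file penalty: 4.5% × $39,965.00 = $1,798.43…
Failure-to-pay penalty = 0.75% × $39,965.00 × 7 mo = $2,098.16…
Interest (12%/yr ÷ 12 = 1%/month): $39,965.00 × ((1 + 0.01)^7 − 1) = $2,882.8893…
Penalties + interest = $3,896.5875 + $2,882.8893… = $6,779.48

$6,779.48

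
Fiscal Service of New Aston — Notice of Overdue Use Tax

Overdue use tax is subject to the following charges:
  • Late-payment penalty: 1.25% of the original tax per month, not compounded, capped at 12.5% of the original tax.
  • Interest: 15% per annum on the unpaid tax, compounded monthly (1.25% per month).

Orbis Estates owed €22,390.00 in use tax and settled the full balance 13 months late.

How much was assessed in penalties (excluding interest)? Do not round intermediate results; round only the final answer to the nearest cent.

Penalty (uncapped): 13 × 1.25% × €22,390.00 = €3,638.38…; cap = 12.5% × €22,390.00 = €2,798.75 → penalty = €2,798.75

€2,798.75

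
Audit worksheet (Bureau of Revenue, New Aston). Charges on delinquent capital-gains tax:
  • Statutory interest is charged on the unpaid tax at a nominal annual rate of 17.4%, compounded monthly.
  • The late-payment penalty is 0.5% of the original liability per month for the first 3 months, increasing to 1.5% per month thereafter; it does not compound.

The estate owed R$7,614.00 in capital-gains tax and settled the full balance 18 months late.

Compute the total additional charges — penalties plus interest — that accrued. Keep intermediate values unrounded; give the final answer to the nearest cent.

Penalty, months 1–3: 3 × 0.5% × R$7,614.00 = R$114.21
Penalty, months 4–18: 15 × 1.5% × R$7,614.00 = R$1,713.15
Interest (17.4%/yr ÷ 12 = 1.45%/month): R$7,614.00 × ((1 + 0.0145)^18 − 1) = R$2,252.1973…
Penalties + interest = R$1,827.3600 + R$2,252.1973… = R$4,079.56

R$4,079.56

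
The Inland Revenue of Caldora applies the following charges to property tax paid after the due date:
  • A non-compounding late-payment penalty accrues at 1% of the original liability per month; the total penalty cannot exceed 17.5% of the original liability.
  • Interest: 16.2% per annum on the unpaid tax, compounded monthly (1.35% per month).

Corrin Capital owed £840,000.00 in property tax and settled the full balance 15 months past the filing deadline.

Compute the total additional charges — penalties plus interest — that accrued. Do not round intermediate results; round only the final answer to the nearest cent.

Penalty: 15 × 1% × £840,000.00 = £126,000.00 (below the 17.5% cap of £147,000.00)
Interest: £840,000.00 × ((1 + 0.0135)^15 − 1) = £840,000.00 × 0.2228024… = £187,154.0467…
Penalties + interest = £126,000.0000 + £187,154.0467… = £313,154.05

£313,154.05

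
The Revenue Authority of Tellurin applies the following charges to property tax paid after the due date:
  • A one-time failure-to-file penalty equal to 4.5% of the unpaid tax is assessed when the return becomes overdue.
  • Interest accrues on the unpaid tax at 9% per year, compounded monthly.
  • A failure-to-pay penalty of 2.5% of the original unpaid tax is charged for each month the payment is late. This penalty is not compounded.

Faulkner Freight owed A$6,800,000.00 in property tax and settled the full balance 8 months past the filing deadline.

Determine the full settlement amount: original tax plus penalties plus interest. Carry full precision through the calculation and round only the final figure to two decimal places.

A$8,884,872.17

Failure-to-file penalty: 4.5% × A$6,800,000.00 = A$306,000.00
Failure-to-pay penalty: 8 × 2.5% × A$6,800,000.00 = A$1,360,000.00
Interest (9%/yr ÷ 12 = 0.75%/month): A$6,800,000.00 × ((1 + 0.0075)^8 − 1) = A$418,872.1652…
Total = A$6,800,000.00 + A$1,666,000.0000 + A$418,872.1652… = A$8,884,872.17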